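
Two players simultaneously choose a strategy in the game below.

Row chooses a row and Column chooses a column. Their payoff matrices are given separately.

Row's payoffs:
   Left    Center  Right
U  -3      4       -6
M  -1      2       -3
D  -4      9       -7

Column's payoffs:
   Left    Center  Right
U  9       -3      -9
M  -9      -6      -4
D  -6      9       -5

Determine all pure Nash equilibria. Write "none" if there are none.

For each player, find the best response to each opponent profile; mutual best responses are the pure NE.
Row against Left: payoffs -3, -1, -4 → best response M.
Row against Center: payoffs 4, 2, 9 → best response D.
Row against Right: payoffs -6, -3, -7 → best response M.
Column against U: payoffs 9, -3, -9 → best response Left.
Column against M: payoffs -9, -6, -4 → best response Right.
Column against D: payoffs -6, 9, -5 → best response Center.
Mutual best responses: (M, Right); (D, Center).

(M, Right); (D, Center)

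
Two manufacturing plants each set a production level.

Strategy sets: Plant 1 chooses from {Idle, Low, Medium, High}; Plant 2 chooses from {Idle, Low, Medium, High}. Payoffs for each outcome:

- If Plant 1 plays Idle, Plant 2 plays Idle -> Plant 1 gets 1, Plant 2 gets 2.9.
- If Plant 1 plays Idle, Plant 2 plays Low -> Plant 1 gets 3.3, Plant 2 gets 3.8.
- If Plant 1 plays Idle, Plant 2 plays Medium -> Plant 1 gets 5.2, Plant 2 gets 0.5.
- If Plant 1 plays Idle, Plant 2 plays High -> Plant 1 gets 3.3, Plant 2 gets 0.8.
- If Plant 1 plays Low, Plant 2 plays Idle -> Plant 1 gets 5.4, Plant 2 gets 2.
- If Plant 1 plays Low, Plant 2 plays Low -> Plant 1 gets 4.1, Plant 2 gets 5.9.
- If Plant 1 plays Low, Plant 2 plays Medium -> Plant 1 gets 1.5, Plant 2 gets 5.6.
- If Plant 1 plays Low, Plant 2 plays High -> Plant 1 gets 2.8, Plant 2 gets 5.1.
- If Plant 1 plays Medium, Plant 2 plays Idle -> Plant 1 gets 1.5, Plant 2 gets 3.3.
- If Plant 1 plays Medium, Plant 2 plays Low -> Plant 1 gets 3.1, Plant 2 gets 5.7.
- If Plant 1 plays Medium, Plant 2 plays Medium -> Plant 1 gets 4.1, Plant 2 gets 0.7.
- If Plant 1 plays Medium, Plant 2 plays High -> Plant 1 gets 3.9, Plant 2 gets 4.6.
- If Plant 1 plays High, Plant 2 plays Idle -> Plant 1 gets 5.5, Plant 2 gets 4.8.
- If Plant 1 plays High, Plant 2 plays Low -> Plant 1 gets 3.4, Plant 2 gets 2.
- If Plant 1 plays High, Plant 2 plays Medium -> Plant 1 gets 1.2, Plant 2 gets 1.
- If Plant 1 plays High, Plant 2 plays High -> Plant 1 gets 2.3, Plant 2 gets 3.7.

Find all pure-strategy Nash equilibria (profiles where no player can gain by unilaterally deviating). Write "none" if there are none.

(Low, Low), (High, Idle)

Plant 1 against Idle: payoffs 1, 5.4, 1.5, 5.5 → best response High.
Plant 1 against Low: payoffs 3.3, 4.1, 3.1, 3.4 → best response Low.
Plant 1 against Medium: payoffs 5.2, 1.5, 4.1, 1.2 → best response Idle.
Plant 1 against High: payoffs 3.3, 2.8, 3.9, 2.3 → best response Medium.
Plant 2 against Idle: payoffs 2.9, 3.8, 0.5, 0.8 → best response Low.
Plant 2 against Low: payoffs 2, 5.9, 5.6, 5.1 → best response Low.
Plant 2 against Medium: payoffs 3.3, 5.7, 0.7, 4.6 → best response Low.
Plant 2 against High: payoffs 4.8, 2, 1, 3.7 → best response Idle.
Mutual best responses: (Low, Low); (High, Idle).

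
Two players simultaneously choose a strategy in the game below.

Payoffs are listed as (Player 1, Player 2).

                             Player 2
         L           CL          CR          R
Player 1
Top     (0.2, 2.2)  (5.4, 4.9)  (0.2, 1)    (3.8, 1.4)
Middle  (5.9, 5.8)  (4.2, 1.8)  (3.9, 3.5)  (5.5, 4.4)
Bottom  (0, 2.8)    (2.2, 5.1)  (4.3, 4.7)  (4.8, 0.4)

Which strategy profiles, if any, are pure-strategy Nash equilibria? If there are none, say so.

Player 1 against L: payoffs 0.2, 5.9, 0 → best response Middle.
Player 1 against CL: payoffs 5.4, 4.2, 2.2 → best response Top.
Player 1 against CR: payoffs 0.2, 3.9, 4.3 → best response Bottom.
Player 1 against R: payoffs 3.8, 5.5, 4.8 → best response Middle.
Player 2 against Top: payoffs 2.2, 4.9, 1, 1.4 → best response CL.
Player 2 against Middle: payoffs 5.8, 1.8, 3.5, 4.4 → best response L.
Player 2 against Bottom: payoffs 2.8, 5.1, 4.7, 0.4 → best response CL.
Mutual best responses: (Top, CL); (Middle, L).

Pure-strategy Nash equilibria: (Top, CL), (Middle, L)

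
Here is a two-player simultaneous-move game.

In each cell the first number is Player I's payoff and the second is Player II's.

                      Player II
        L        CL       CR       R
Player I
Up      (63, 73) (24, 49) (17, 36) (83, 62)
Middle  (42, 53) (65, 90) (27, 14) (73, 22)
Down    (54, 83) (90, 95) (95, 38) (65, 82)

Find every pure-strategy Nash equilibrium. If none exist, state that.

(Up, L), (Down, CL)

Player I against L: payoffs 63, 42, 54 → best response Up.
Player I against CL: payoffs 24, 65, 90 → best response Down.
Player I against CR: payoffs 17, 27, 95 → best response Down.
Player I against R: payoffs 83, 73, 65 → best response Up.
Player II against Up: payoffs 73, 49, 36, 62 → best response L.
Player II against Middle: payoffs 53, 90, 14, 22 → best response CL.
Player II against Down: payoffs 83, 95, 38, 82 → best response CL.
Mutual best responses: (Up, L); (Down, CL).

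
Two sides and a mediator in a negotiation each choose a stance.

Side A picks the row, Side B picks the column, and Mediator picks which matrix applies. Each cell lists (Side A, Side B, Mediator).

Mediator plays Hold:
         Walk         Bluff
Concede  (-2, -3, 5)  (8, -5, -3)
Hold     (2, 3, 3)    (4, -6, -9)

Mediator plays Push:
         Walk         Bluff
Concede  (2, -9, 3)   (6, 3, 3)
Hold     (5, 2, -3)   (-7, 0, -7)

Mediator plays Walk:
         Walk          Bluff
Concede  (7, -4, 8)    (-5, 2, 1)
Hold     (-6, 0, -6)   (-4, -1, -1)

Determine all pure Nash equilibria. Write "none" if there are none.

Side A against (Walk, Hold): payoffs -2, 2 → best response Hold.
Side A against (Walk, Push): payoffs 2, 5 → best response Hold.
Side A against (Walk, Walk): payoffs 7, -6 → best response Concede.
Side A against (Bluff, Hold): payoffs 8, 4 → best response Concede.
Side A against (Bluff, Push): payoffs 6, -7 → best response Concede.
Side A against (Bluff, Walk): payoffs -5, -4 → best response Hold.
Side B against (Concede, Hold): payoffs -3, -5 → best response Walk.
Side B against (Concede, Push): payoffs -9, 3 → best response Bluff.
Side B against (Concede, Walk): payoffs -4, 2 → best response Bluff.
Side B against (Hold, Hold): payoffs 3, -6 → best response Walk.
Side B against (Hold, Push): payoffs 2, 0 → best response Walk.
Side B against (Hold, Walk): payoffs 0, -1 → best response Walk.
Mediator against (Concede, Walk): payoffs 5, 3, 8 → best response Walk.
Mediator against (Concede, Bluff): payoffs -3, 3, 1 → best response Push.
Mediator against (Hold, Walk): payoffs 3, -3, -6 → best response Hold.
Mediator against (Hold, Bluff): payoffs -9, -7, -1 → best response Walk.
Mutual best responses: (Concede, Bluff, Push); (Hold, Walk, Hold).

Pure-strategy Nash equilibria: (Concede, Bluff, Push), (Hold, Walk, Hold)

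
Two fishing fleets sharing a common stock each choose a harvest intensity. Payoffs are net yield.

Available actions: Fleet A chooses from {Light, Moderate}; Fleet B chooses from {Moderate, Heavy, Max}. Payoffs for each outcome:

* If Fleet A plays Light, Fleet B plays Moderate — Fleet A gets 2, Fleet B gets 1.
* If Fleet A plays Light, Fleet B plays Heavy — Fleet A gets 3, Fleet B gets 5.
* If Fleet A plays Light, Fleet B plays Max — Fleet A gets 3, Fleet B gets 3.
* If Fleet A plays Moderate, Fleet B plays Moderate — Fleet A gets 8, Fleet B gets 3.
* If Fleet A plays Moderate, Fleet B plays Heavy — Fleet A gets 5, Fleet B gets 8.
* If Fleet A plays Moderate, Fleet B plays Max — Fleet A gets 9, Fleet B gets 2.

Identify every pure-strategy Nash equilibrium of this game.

The unique pure-strategy Nash equilibrium is (Moderate, Heavy).

Fleet A against Moderate: payoffs 2, 8 → best response Moderate.
Fleet A against Heavy: payoffs 3, 5 → best response Moderate.
Fleet A against Max: payoffs 3, 9 → best response Moderate.
Fleet B against Light: payoffs 1, 5, 3 → best response Heavy.
Fleet B against Moderate: payoffs 3, 8, 2 → best response Heavy.
Mutual best responses: (Moderate, Heavy).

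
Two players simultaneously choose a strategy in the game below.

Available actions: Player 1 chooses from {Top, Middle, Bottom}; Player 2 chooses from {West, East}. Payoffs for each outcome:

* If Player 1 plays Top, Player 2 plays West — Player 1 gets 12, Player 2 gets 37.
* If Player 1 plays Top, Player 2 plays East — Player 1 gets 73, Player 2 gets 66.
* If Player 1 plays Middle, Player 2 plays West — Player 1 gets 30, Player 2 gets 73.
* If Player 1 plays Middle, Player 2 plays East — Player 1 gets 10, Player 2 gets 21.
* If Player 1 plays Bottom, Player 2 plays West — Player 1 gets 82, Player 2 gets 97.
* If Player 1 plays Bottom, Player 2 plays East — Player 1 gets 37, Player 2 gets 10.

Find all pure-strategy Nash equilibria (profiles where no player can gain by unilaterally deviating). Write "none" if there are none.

Player 1 against West: payoffs 12, 30, 82 → best response Bottom.
Player 1 against East: payoffs 73, 10, 37 → best response Top.
Player 2 against Top: payoffs 37, 66 → best response East.
Player 2 against Middle: payoffs 73, 21 → best response West.
Player 2 against Bottom: payoffs 97, 10 → best response West.
Mutual best responses: (Top, East); (Bottom, West).

The pure Nash equilibria are (Top, East); (Bottom, West).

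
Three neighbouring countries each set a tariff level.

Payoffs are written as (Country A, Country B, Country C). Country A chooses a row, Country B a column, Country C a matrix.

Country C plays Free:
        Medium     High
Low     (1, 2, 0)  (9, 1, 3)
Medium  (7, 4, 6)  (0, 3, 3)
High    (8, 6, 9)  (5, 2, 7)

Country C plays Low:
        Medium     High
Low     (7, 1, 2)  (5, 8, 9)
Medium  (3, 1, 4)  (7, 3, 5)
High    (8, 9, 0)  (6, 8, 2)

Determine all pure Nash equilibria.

For each strategy profile, look for a profitable unilateral deviation.
(Low, Medium, Free): Country A can switch to Medium (1 → 7). Not NE.
(Low, Medium, Low): Country A can switch to High (7 → 8). Not NE.
(Low, High, Free): Country B can switch to Medium (1 → 2). Not NE.
(Low, High, Low): Country A can switch to Medium (5 → 7). Not NE.
(Medium, Medium, Free): Country A can switch to High (7 → 8). Not NE.
(Medium, Medium, Low): Country A can switch to Low (3 → 7). Not NE.
(Medium, High, Free): Country A can switch to Low (0 → 9). Not NE.
(Medium, High, Low): Country A gets 7, best alternative 6; Country B gets 3, best alternative 1; Country C gets 5, best alternative 3. No profitable deviation — NE.
(High, Medium, Free): Country A gets 8, best alternative 7; Country B gets 6, best alternative 2; Country C gets 9, best alternative 0. No profitable deviation — NE.
(High, Medium, Low): Country C can switch to Free (0 → 9). Not NE.
(High, High, Free): Country A can switch to Low (5 → 9). Not NE.
(High, High, Low): Country A can switch to Medium (6 → 7). Not NE.

Pure-strategy Nash equilibria: (Medium, High, Low) and (High, Medium, Free)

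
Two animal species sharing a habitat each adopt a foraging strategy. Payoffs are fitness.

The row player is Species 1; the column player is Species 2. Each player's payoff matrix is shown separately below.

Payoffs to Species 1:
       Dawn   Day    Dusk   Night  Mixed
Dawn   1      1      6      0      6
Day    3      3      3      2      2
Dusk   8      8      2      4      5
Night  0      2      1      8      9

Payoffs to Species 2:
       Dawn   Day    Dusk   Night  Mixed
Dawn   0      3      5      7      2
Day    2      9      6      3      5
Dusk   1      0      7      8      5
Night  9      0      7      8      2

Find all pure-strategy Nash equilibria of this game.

Species 1 against Dawn: payoffs 1, 3, 8, 0 → best response Dusk.
Species 1 against Day: payoffs 1, 3, 8, 2 → best response Dusk.
Species 1 against Dusk: payoffs 6, 3, 2, 1 → best response Dawn.
Species 1 against Night: payoffs 0, 2, 4, 8 → best response Night.
Species 1 against Mixed: payoffs 6, 2, 5, 9 → best response Night.
Species 2 against Dawn: payoffs 0, 3, 5, 7, 2 → best response Night.
Species 2 against Day: payoffs 2, 9, 6, 3, 5 → best response Day.
Species 2 against Dusk: payoffs 1, 0, 7, 8, 5 → best response Night.
Species 2 against Night: payoffs 9, 0, 7, 8, 2 → best response Dawn.
No profile is a mutual best response for all players.

There is no pure-strategy Nash equilibrium.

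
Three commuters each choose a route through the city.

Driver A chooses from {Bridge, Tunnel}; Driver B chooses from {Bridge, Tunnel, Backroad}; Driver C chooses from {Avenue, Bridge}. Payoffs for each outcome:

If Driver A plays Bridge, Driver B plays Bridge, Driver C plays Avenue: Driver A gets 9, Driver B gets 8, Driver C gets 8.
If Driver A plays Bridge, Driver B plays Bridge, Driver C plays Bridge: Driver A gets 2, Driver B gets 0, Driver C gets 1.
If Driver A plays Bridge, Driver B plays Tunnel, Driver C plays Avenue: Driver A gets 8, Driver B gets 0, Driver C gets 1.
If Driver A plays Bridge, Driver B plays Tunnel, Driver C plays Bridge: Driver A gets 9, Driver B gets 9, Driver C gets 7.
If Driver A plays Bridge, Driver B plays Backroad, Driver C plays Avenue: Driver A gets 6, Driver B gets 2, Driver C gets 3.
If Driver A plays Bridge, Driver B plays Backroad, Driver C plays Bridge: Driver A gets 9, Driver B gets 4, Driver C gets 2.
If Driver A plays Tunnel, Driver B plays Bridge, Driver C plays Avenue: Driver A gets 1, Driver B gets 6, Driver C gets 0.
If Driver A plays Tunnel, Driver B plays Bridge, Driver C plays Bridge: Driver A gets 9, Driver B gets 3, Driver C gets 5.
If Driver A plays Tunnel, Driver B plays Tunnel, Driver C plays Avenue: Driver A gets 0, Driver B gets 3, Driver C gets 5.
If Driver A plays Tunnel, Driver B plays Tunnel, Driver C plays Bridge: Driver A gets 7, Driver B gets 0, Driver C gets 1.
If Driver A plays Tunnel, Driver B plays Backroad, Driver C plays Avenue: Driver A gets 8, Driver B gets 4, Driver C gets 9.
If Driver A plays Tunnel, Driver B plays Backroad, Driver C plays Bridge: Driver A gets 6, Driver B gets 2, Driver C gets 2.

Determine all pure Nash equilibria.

For each player, find the best response to each opponent profile; mutual best responses are the pure NE.
Driver A against (Bridge, Avenue): payoffs 9, 1 → best response Bridge.
Driver A against (Bridge, Bridge): payoffs 2, 9 → best response Tunnel.
Driver A against (Tunnel, Avenue): payoffs 8, 0 → best response Bridge.
Driver A against (Tunnel, Bridge): payoffs 9, 7 → best response Bridge.
Driver A against (Backroad, Avenue): payoffs 6, 8 → best response Tunnel.
Driver A against (Backroad, Bridge): payoffs 9, 6 → best response Bridge.
Driver B against (Bridge, Avenue): payoffs 8, 0, 2 → best response Bridge.
Driver B against (Bridge, Bridge): payoffs 0, 9, 4 → best response Tunnel.
Driver B against (Tunnel, Avenue): payoffs 6, 3, 4 → best response Bridge.
Driver B against (Tunnel, Bridge): payoffs 3, 0, 2 → best response Bridge.
Driver C against (Bridge, Bridge): payoffs 8, 1 → best response Avenue.
Driver C against (Bridge, Tunnel): payoffs 1, 7 → best response Bridge.
Driver C against (Bridge, Backroad): payoffs 3, 2 → best response Avenue.
Driver C against (Tunnel, Bridge): payoffs 0, 5 → best response Bridge.
Driver C against (Tunnel, Tunnel): payoffs 5, 1 → best response Avenue.
Driver C against (Tunnel, Backroad): payoffs 9, 2 → best response Avenue.
Mutual best responses: (Bridge, Bridge, Avenue); (Bridge, Tunnel, Bridge); (Tunnel, Bridge, Bridge).

The pure Nash equilibria are (Bridge, Bridge, Avenue) and (Bridge, Tunnel, Bridge) and (Tunnel, Bridge, Bridge).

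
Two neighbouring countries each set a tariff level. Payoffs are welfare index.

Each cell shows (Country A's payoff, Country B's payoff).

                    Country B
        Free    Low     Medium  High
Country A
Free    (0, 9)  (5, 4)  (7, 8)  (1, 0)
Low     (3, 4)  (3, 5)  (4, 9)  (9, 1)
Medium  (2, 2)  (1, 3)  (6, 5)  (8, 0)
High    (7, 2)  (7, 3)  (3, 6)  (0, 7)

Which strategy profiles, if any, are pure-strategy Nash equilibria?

No pure-strategy Nash equilibrium.

Country A against Free: payoffs 0, 3, 2, 7 → best response High.
Country A against Low: payoffs 5, 3, 1, 7 → best response High.
Country A against Medium: payoffs 7, 4, 6, 3 → best response Free.
Country A against High: payoffs 1, 9, 8, 0 → best response Low.
Country B against Free: payoffs 9, 4, 8, 0 → best response Free.
Country B against Low: payoffs 4, 5, 9, 1 → best response Medium.
Country B against Medium: payoffs 2, 3, 5, 0 → best response Medium.
Country B against High: payoffs 2, 3, 6, 7 → best response High.
No profile is a mutual best response for all players.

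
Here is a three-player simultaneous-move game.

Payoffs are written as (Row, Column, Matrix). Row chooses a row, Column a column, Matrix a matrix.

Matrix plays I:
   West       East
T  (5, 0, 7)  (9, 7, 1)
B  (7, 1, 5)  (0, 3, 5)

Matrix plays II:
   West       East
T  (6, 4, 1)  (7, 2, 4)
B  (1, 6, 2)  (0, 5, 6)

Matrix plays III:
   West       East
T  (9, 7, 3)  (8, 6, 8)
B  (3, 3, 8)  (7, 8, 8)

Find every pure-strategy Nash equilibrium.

No pure-strategy Nash equilibrium.

(T, West, I): Row can switch to B (5 → 7). Not NE.
(T, West, II): Matrix can switch to I (1 → 7). Not NE.
(T, West, III): Matrix can switch to I (3 → 7). Not NE.
(T, East, I): Matrix can switch to II (1 → 4). Not NE.
(T, East, II): Column can switch to West (2 → 4). Not NE.
(T, East, III): Column can switch to West (6 → 7). Not NE.
(B, West, I): Column can switch to East (1 → 3). Not NE.
(B, West, II): Row can switch to T (1 → 6). Not NE.
(B, West, III): Row can switch to T (3 → 9). Not NE.
(B, East, I): Row can switch to T (0 → 9). Not NE.
(B, East, II): Row can switch to T (0 → 7). Not NE.
(B, East, III): Row can switch to T (7 → 8). Not NE.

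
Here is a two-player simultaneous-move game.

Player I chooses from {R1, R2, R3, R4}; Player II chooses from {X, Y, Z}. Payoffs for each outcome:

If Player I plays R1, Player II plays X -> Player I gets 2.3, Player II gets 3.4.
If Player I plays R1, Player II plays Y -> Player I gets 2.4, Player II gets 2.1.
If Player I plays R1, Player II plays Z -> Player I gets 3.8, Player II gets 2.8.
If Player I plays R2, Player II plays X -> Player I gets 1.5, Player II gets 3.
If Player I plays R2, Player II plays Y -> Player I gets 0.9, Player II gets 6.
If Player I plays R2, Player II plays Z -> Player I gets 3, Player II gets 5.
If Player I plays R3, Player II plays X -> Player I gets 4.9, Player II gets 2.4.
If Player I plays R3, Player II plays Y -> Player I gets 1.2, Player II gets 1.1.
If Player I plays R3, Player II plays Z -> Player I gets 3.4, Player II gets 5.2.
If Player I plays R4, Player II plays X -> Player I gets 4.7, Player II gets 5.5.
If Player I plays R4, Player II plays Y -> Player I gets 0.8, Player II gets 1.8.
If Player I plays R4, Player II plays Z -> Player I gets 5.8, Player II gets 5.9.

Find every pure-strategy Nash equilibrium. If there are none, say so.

(R1, X): Player I can switch to R3 (2.3 → 4.9). Not NE.
(R1, Y): Player II can switch to X (2.1 → 3.4). Not NE.
(R1, Z): Player I can switch to R4 (3.8 → 5.8). Not NE.
(R2, X): Player I can switch to R1 (1.5 → 2.3). Not NE.
(R2, Y): Player I can switch to R1 (0.9 → 2.4). Not NE.
(R2, Z): Player I can switch to R1 (3 → 3.8). Not NE.
(R3, X): Player II can switch to Z (2.4 → 5.2). Not NE.
(R3, Y): Player I can switch to R1 (1.2 → 2.4). Not NE.
(R3, Z): Player I can switch to R1 (3.4 → 3.8). Not NE.
(R4, X): Player I can switch to R3 (4.7 → 4.9). Not NE.
(R4, Z): Player I gets 5.8, best alternative 3.8; Player II gets 5.9, best alternative 5.5. No profitable deviation — NE.
(The remaining 1 profile has a profitable deviation by the same check.)

The unique pure-strategy Nash equilibrium is (R4, Z).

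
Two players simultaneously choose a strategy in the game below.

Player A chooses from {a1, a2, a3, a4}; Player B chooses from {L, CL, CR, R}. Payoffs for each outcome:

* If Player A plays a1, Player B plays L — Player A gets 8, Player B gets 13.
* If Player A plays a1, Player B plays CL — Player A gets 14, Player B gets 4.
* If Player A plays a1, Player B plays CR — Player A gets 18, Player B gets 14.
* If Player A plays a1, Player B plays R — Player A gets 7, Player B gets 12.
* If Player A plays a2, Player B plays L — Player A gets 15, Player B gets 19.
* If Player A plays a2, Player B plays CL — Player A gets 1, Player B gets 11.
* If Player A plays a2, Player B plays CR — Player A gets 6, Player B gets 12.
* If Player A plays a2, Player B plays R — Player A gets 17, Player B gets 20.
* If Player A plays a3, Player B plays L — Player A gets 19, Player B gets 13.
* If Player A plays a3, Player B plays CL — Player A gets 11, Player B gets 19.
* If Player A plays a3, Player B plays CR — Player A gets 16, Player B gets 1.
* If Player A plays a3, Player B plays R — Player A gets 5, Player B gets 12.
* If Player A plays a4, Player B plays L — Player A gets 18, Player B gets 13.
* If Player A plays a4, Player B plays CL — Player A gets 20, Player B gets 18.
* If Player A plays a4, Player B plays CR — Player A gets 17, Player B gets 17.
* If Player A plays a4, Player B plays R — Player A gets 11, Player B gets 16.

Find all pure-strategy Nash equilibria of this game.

Pure-strategy Nash equilibria: (a1, CR); (a2, R); (a4, CL)

(a1, L): Player A can switch to a2 (8 → 15). Not NE.
(a1, CL): Player A can switch to a4 (14 → 20). Not NE.
(a1, CR): Player A gets 18, best alternative 17; Player B gets 14, best alternative 13. No profitable deviation — NE.
(a1, R): Player A can switch to a2 (7 → 17). Not NE.
(a2, L): Player A can switch to a3 (15 → 19). Not NE.
(a2, CL): Player A can switch to a1 (1 → 14). Not NE.
(a2, CR): Player A can switch to a1 (6 → 18). Not NE.
(a2, R): Player A gets 17, best alternative 11; Player B gets 20, best alternative 19. No profitable deviation — NE.
(a3, L): Player B can switch to CL (13 → 19). Not NE.
(a3, CL): Player A can switch to a1 (11 → 14). Not NE.
(a3, CR): Player A can switch to a1 (16 → 18). Not NE.
(a3, R): Player A can switch to a1 (5 → 7). Not NE.
(a4, L): Player A can switch to a3 (18 → 19). Not NE.
(a4, CL): Player A gets 20, best alternative 14; Player B gets 18, best alternative 17. No profitable deviation — NE.
(a4, CR): Player A can switch to a1 (17 → 18). Not NE.
(The remaining 1 profile has a profitable deviation by the same check.)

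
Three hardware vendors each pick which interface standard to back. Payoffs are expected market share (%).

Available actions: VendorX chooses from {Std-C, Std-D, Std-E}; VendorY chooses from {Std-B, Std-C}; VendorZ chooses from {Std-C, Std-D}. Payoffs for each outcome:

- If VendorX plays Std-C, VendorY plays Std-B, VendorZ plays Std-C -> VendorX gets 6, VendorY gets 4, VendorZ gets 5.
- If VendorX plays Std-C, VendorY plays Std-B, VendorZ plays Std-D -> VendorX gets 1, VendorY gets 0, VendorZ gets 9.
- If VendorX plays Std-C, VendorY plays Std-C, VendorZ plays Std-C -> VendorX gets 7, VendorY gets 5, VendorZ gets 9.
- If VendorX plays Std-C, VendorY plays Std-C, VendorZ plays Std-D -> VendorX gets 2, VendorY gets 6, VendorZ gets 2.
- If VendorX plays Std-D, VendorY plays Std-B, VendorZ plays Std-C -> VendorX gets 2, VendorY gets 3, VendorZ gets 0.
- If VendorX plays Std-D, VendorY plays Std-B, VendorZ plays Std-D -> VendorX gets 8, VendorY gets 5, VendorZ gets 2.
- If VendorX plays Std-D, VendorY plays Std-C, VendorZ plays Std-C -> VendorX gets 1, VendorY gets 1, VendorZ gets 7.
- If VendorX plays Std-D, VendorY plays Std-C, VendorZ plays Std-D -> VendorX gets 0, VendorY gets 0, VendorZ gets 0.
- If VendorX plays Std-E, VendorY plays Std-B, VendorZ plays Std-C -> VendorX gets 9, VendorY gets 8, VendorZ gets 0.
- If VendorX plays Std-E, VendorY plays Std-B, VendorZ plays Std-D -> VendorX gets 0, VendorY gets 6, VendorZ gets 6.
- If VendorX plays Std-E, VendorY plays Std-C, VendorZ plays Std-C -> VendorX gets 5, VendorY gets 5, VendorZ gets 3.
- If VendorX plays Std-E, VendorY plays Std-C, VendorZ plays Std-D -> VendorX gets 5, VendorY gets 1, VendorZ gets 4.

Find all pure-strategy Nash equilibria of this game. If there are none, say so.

The pure Nash equilibria are (Std-C, Std-C, Std-C) and (Std-D, Std-B, Std-D).

Mark each player's best response to every combination of opponents' strategies; a profile where every player is best-responding is a pure Nash equilibrium.
VendorX against (Std-B, Std-C): payoffs 6, 2, 9 → best response Std-E.
VendorX against (Std-B, Std-D): payoffs 1, 8, 0 → best response Std-D.
VendorX against (Std-C, Std-C): payoffs 7, 1, 5 → best response Std-C.
VendorX against (Std-C, Std-D): payoffs 2, 0, 5 → best response Std-E.
VendorY against (Std-C, Std-C): payoffs 4, 5 → best response Std-C.
VendorY against (Std-C, Std-D): payoffs 0, 6 → best response Std-C.
VendorY against (Std-D, Std-C): payoffs 3, 1 → best response Std-B.
VendorY against (Std-D, Std-D): payoffs 5, 0 → best response Std-B.
VendorY against (Std-E, Std-C): payoffs 8, 5 → best response Std-B.
VendorY against (Std-E, Std-D): payoffs 6, 1 → best response Std-B.
VendorZ against (Std-C, Std-B): payoffs 5, 9 → best response Std-D.
VendorZ against (Std-C, Std-C): payoffs 9, 2 → best response Std-C.
VendorZ against (Std-D, Std-B): payoffs 0, 2 → best response Std-D.
VendorZ against (Std-D, Std-C): payoffs 7, 0 → best response Std-C.
VendorZ against (Std-E, Std-B): payoffs 0, 6 → best response Std-D.
VendorZ against (Std-E, Std-C): payoffs 3, 4 → best response Std-D.
Mutual best responses: (Std-C, Std-C, Std-C); (Std-D, Std-B, Std-D).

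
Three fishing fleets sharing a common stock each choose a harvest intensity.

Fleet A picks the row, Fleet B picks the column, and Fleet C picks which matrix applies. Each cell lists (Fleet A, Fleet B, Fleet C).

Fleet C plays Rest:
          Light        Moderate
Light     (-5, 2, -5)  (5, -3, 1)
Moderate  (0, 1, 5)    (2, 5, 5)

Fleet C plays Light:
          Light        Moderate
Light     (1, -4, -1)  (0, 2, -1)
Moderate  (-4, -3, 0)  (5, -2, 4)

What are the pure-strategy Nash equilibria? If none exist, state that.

(Light, Light, Rest): Fleet A can switch to Moderate (-5 → 0). Not NE.
(Light, Light, Light): Fleet B can switch to Moderate (-4 → 2). Not NE.
(Light, Moderate, Rest): Fleet B can switch to Light (-3 → 2). Not NE.
(Light, Moderate, Light): Fleet A can switch to Moderate (0 → 5). Not NE.
(Moderate, Light, Rest): Fleet B can switch to Moderate (1 → 5). Not NE.
(Moderate, Light, Light): Fleet A can switch to Light (-4 → 1). Not NE.
(Moderate, Moderate, Rest): Fleet A can switch to Light (2 → 5). Not NE.
(Moderate, Moderate, Light): Fleet C can switch to Rest (4 → 5). Not NE.

There is no pure-strategy Nash equilibrium.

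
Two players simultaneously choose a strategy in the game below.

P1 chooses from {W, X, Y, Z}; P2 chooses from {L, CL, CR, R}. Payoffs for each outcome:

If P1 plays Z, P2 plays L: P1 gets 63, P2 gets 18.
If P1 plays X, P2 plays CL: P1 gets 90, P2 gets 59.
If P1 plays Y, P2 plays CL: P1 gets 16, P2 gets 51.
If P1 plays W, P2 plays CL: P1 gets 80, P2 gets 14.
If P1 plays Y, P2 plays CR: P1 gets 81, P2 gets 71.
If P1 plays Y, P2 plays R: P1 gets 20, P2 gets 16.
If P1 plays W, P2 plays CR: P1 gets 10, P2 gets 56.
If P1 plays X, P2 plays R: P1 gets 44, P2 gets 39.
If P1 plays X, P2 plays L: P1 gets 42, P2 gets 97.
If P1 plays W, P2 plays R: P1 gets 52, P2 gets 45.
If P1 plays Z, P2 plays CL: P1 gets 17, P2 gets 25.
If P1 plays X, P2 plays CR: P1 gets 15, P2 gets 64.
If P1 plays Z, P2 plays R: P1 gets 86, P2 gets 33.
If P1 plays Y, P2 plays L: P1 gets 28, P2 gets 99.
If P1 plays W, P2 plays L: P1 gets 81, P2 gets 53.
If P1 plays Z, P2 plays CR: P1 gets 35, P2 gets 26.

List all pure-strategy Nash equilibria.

For each strategy profile, look for a profitable unilateral deviation.
(W, L): P2 can switch to CR (53 → 56). Not NE.
(W, CL): P1 can switch to X (80 → 90). Not NE.
(W, CR): P1 can switch to X (10 → 15). Not NE.
(W, R): P1 can switch to Z (52 → 86). Not NE.
(X, L): P1 can switch to W (42 → 81). Not NE.
(X, CL): P2 can switch to L (59 → 97). Not NE.
(X, CR): P1 can switch to Y (15 → 81). Not NE.
(X, R): P1 can switch to W (44 → 52). Not NE.
(Y, L): P1 can switch to W (28 → 81). Not NE.
(Y, CL): P1 can switch to W (16 → 80). Not NE.
(Y, CR): P2 can switch to L (71 → 99). Not NE.
(Y, R): P1 can switch to W (20 → 52). Not NE.
(Z, R): P1 gets 86, best alternative 52; P2 gets 33, best alternative 26. No profitable deviation — NE.
(The remaining 3 profiles each have a profitable deviation by the same check.)

The unique pure-strategy Nash equilibrium is (Z, R).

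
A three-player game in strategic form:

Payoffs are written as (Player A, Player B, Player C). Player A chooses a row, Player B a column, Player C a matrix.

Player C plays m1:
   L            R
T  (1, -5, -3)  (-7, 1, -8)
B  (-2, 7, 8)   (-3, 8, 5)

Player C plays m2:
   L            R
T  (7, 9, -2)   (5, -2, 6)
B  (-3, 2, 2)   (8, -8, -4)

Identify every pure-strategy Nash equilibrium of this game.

(T, L, m2), (B, R, m1)

Mark each player's best response to every combination of opponents' strategies; a profile where every player is best-responding is a pure Nash equilibrium.
Player A against (L, m1): payoffs 1, -2 → best response T.
Player A against (L, m2): payoffs 7, -3 → best response T.
Player A against (R, m1): payoffs -7, -3 → best response B.
Player A against (R, m2): payoffs 5, 8 → best response B.
Player B against (T, m1): payoffs -5, 1 → best response R.
Player B against (T, m2): payoffs 9, -2 → best response L.
Player B against (B, m1): payoffs 7, 8 → best response R.
Player B against (B, m2): payoffs 2, -8 → best response L.
Player C against (T, L): payoffs -3, -2 → best response m2.
Player C against (T, R): payoffs -8, 6 → best response m2.
Player C against (B, L): payoffs 8, 2 → best response m1.
Player C against (B, R): payoffs 5, -4 → best response m1.
Mutual best responses: (T, L, m2); (B, R, m1).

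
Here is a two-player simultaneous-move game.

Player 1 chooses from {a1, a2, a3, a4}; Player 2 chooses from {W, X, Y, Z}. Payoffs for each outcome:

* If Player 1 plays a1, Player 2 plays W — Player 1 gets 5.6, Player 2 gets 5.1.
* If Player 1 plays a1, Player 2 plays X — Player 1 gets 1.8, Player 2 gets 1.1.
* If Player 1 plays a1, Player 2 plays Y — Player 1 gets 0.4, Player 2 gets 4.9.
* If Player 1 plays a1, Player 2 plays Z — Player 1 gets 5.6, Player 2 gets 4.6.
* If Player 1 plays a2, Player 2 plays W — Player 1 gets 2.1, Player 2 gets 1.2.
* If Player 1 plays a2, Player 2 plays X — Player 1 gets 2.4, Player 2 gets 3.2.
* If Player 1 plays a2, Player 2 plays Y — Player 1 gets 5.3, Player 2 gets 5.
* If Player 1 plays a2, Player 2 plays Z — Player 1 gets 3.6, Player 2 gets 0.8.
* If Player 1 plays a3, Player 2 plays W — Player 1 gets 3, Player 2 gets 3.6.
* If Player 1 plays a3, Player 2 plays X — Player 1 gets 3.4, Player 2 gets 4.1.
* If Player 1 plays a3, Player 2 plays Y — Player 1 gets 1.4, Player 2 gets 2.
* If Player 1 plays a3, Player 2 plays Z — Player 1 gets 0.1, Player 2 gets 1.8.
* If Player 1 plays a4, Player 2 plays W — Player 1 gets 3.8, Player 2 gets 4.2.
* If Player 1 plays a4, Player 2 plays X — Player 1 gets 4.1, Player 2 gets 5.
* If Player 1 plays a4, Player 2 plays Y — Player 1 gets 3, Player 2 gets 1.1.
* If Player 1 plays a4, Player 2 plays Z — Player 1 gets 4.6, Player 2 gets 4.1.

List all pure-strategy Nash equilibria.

Pure-strategy Nash equilibria: (a1, W) and (a2, Y) and (a4, X)

(a1, W): Player 1 gets 5.6, best alternative 3.8; Player 2 gets 5.1, best alternative 4.9. No profitable deviation — NE.
(a1, X): Player 1 can switch to a2 (1.8 → 2.4). Not NE.
(a1, Y): Player 1 can switch to a2 (0.4 → 5.3). Not NE.
(a1, Z): Player 2 can switch to W (4.6 → 5.1). Not NE.
(a2, W): Player 1 can switch to a1 (2.1 → 5.6). Not NE.
(a2, X): Player 1 can switch to a3 (2.4 → 3.4). Not NE.
(a2, Y): Player 1 gets 5.3, best alternative 3; Player 2 gets 5, best alternative 3.2. No profitable deviation — NE.
(a2, Z): Player 1 can switch to a1 (3.6 → 5.6). Not NE.
(a3, W): Player 1 can switch to a1 (3 → 5.6). Not NE.
(a3, X): Player 1 can switch to a4 (3.4 → 4.1). Not NE.
(a3, Y): Player 1 can switch to a2 (1.4 → 5.3). Not NE.
(a3, Z): Player 1 can switch to a1 (0.1 → 5.6). Not NE.
(a4, W): Player 1 can switch to a1 (3.8 → 5.6). Not NE.
(a4, X): Player 1 gets 4.1, best alternative 3.4; Player 2 gets 5, best alternative 4.2. No profitable deviation — NE.
(a4, Y): Player 1 can switch to a2 (3 → 5.3). Not NE.
(The remaining 1 profile has a profitable deviation by the same check.)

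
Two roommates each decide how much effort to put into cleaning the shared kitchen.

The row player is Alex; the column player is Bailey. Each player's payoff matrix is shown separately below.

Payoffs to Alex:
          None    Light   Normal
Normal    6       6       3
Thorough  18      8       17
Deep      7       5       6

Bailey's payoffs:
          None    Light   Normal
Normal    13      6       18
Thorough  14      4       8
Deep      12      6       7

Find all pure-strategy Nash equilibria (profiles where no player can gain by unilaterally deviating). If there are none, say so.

(Normal, None): Alex can switch to Thorough (6 → 18). Not NE.
(Normal, Light): Alex can switch to Thorough (6 → 8). Not NE.
(Normal, Normal): Alex can switch to Thorough (3 → 17). Not NE.
(Thorough, None): Alex gets 18, best alternative 7; Bailey gets 14, best alternative 8. No profitable deviation — NE.
(Thorough, Light): Bailey can switch to None (4 → 14). Not NE.
(Thorough, Normal): Bailey can switch to None (8 → 14). Not NE.
(Deep, None): Alex can switch to Thorough (7 → 18). Not NE.
(The remaining 2 profiles each have a profitable deviation by the same check.)

Pure NE: (Thorough, None)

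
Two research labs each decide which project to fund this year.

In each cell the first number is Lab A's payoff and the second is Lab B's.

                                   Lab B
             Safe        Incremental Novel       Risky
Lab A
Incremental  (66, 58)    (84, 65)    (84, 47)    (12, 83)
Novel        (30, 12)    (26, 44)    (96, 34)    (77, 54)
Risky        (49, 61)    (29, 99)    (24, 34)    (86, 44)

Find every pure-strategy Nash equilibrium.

(Incremental, Safe): Lab B can switch to Incremental (58 → 65). Not NE.
(Incremental, Incremental): Lab B can switch to Risky (65 → 83). Not NE.
(Incremental, Novel): Lab A can switch to Novel (84 → 96). Not NE.
(Incremental, Risky): Lab A can switch to Novel (12 → 77). Not NE.
(Novel, Safe): Lab A can switch to Incremental (30 → 66). Not NE.
(Novel, Incremental): Lab A can switch to Incremental (26 → 84). Not NE.
(Novel, Novel): Lab B can switch to Incremental (34 → 44). Not NE.
(Novel, Risky): Lab A can switch to Risky (77 → 86). Not NE.
(Risky, Safe): Lab A can switch to Incremental (49 → 66). Not NE.
(Risky, Incremental): Lab A can switch to Incremental (29 → 84). Not NE.
(Risky, Novel): Lab A can switch to Incremental (24 → 84). Not NE.
(Risky, Risky): Lab B can switch to Safe (44 → 61). Not NE.

No pure-strategy Nash equilibrium.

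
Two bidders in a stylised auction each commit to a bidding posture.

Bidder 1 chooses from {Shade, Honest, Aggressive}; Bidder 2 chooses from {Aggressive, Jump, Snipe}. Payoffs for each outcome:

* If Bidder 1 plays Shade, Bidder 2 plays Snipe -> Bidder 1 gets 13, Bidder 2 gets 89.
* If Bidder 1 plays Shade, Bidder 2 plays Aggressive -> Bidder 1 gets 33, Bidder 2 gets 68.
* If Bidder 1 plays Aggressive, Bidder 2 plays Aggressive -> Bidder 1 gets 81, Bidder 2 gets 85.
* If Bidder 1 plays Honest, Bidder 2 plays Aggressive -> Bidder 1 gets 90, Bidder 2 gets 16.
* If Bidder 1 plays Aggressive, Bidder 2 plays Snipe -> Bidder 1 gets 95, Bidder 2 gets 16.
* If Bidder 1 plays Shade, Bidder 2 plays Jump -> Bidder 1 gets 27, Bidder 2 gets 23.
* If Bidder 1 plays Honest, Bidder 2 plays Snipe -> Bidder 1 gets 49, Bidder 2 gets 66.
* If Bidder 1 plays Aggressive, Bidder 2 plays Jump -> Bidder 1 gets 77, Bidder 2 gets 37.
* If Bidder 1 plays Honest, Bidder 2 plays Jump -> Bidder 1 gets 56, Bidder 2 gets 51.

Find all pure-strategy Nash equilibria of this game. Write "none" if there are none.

For each player, find the best response to each opponent profile; mutual best responses are the pure NE.
Bidder 1 against Aggressive: payoffs 33, 90, 81 → best response Honest.
Bidder 1 against Jump: payoffs 27, 56, 77 → best response Aggressive.
Bidder 1 against Snipe: payoffs 13, 49, 95 → best response Aggressive.
Bidder 2 against Shade: payoffs 68, 23, 89 → best response Snipe.
Bidder 2 against Honest: payoffs 16, 51, 66 → best response Snipe.
Bidder 2 against Aggressive: payoffs 85, 37, 16 → best response Aggressive.
No profile is a mutual best response for all players.

This game has no pure Nash equilibrium.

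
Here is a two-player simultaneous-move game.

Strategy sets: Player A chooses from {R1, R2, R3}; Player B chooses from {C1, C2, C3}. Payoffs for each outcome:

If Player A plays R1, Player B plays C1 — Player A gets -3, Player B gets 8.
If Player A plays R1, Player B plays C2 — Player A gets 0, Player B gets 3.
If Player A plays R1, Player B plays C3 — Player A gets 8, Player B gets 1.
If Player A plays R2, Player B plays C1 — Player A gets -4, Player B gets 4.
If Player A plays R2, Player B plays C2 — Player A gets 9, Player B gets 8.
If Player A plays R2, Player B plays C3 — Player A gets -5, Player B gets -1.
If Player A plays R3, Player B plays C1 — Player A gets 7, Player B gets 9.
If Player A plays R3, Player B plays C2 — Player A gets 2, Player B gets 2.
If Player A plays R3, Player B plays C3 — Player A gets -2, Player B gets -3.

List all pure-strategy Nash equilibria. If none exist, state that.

Pure-strategy Nash equilibria: (R2, C2) and (R3, C1)

(R1, C1): Player A can switch to R3 (-3 → 7). Not NE.
(R1, C2): Player A can switch to R2 (0 → 9). Not NE.
(R1, C3): Player B can switch to C1 (1 → 8). Not NE.
(R2, C1): Player A can switch to R1 (-4 → -3). Not NE.
(R2, C2): Player A gets 9, best alternative 2; Player B gets 8, best alternative 4. No profitable deviation — NE.
(R2, C3): Player A can switch to R1 (-5 → 8). Not NE.
(R3, C1): Player A gets 7, best alternative -3; Player B gets 9, best alternative 2. No profitable deviation — NE.
(R3, C2): Player A can switch to R2 (2 → 9). Not NE.
(R3, C3): Player A can switch to R1 (-2 → 8). Not NE.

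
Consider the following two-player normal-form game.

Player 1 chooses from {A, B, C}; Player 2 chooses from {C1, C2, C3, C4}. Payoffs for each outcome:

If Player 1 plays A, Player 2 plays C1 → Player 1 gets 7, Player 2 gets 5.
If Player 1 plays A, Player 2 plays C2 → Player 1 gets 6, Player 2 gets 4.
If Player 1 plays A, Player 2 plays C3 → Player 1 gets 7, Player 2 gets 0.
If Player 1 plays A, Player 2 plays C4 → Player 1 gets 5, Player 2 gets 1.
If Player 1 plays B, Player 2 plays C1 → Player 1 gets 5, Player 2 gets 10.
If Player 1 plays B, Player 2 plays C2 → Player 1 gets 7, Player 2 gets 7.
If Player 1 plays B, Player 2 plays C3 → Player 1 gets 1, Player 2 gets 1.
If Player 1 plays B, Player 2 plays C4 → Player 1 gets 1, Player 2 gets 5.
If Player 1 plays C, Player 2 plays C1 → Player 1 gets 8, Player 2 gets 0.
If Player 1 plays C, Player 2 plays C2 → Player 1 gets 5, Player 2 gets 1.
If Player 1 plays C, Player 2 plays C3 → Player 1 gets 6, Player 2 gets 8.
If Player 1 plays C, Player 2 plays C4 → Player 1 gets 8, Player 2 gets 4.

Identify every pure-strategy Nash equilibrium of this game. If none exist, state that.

This game has no pure Nash equilibrium.

(A, C1): Player 1 can switch to C (7 → 8). Not NE.
(A, C2): Player 1 can switch to B (6 → 7). Not NE.
(A, C3): Player 2 can switch to C1 (0 → 5). Not NE.
(A, C4): Player 1 can switch to C (5 → 8). Not NE.
(B, C1): Player 1 can switch to A (5 → 7). Not NE.
(B, C2): Player 2 can switch to C1 (7 → 10). Not NE.
(B, C3): Player 1 can switch to A (1 → 7). Not NE.
(B, C4): Player 1 can switch to A (1 → 5). Not NE.
(C, C1): Player 2 can switch to C2 (0 → 1). Not NE.
(C, C2): Player 1 can switch to A (5 → 6). Not NE.
(C, C3): Player 1 can switch to A (6 → 7). Not NE.
(C, C4): Player 2 can switch to C3 (4 → 8). Not NE.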